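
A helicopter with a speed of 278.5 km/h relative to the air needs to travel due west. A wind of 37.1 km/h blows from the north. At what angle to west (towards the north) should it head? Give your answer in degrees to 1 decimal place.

The wind pushes perpendicular to the desired track; the heading must have a component into the wind equal to 37.1 km/h: 278.5 sin θ = 37.1.
sin θ = 0.1332, so θ = 7.655°.

7.7°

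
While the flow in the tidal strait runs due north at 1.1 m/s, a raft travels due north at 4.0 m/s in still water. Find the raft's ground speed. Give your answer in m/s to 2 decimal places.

Taking east as x and north as y: velocity relative to the water = (0.000, 4.000) m/s; the water relative to ground = (0.000, 1.100) m/s.
Velocity relative to ground = (0.000, 4.000) + (0.000, 1.100) = (0.000, 5.100) m/s.
Speed = |(0.000, 5.100)| = 5.100 m/s.

5.10 m/s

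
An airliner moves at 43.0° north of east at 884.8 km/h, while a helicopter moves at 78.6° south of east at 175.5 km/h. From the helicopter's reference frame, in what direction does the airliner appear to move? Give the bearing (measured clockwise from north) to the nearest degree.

038°

Taking east as x and north as y: airliner velocity = (647.102, 603.432) km/h; helicopter velocity = (34.689, -172.038) km/h.
Velocity of airliner relative to helicopter = (647.102, 603.432) − (34.689, -172.038) = (612.413, 775.470) km/h.
Bearing = atan2(612.41, 775.47) = 38.30° clockwise from north.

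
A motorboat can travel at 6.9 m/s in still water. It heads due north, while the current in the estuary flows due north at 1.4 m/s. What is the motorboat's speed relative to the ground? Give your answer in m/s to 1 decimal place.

8.3 m/s

Taking east as x and north as y: velocity relative to the water = (0.000, 6.900) m/s; the water relative to ground = (0.000, 1.400) m/s.
Velocity relative to ground = (0.000, 6.900) + (0.000, 1.400) = (0.000, 8.300) m/s.
Speed = |(0.000, 8.300)| = 8.300 m/s.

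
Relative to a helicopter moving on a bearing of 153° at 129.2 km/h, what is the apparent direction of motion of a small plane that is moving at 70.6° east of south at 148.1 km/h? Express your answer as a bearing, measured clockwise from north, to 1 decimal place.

Taking east as x and north as y: small plane velocity = (139.691, -49.193) km/h; helicopter velocity = (58.656, -115.118) km/h.
Velocity of small plane relative to helicopter = (139.691, -49.193) − (58.656, -115.118) = (81.036, 65.925) km/h.
Bearing = atan2(81.04, 65.92) = 50.87° clockwise from north.

050.9°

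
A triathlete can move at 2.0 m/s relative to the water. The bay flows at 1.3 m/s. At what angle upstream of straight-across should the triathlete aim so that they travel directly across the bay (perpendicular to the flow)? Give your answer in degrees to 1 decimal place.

40.5°

To cancel the current, the upstream component of the triathlete's velocity must equal the flow: 2.0 sin θ = 1.3.
sin θ = 1.3 / 2.0 = 0.6500.
θ = arcsin(0.6500) = 40.542°.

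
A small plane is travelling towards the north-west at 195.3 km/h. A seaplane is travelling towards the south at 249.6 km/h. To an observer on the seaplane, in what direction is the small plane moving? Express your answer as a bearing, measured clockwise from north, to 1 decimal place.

340.4°

Taking east as x and north as y: small plane velocity = (-138.098, 138.098) km/h; seaplane velocity = (0.000, -249.600) km/h.
Velocity of small plane relative to seaplane = (-138.098, 138.098) − (0.000, -249.600) = (-138.098, 387.698) km/h.
Bearing = atan2(-138.10, 387.70) = 340.39° clockwise from north.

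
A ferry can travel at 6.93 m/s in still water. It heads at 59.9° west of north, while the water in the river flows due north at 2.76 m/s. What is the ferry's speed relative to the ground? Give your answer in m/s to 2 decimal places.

Taking east as x and north as y: velocity relative to the water = (-5.995, 3.475) m/s; the water relative to ground = (0.000, 2.760) m/s.
Velocity relative to ground = (-5.995, 3.475) + (0.000, 2.760) = (-5.995, 6.235) m/s.
Speed = |(-5.995, 6.235)| = 8.650 m/s.

8.65 m/s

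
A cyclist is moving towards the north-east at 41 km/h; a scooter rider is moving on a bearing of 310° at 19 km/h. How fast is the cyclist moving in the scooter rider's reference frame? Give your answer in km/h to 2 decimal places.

Taking east as x and north as y: cyclist velocity = (28.991, 28.991) km/h; scooter rider velocity = (-14.555, 12.213) km/h.
Velocity of cyclist relative to scooter rider = (28.991, 28.991) − (-14.555, 12.213) = (43.546, 16.778) km/h.
Magnitude = |(43.546, 16.778)| = 46.667 km/h.

46.67 km/h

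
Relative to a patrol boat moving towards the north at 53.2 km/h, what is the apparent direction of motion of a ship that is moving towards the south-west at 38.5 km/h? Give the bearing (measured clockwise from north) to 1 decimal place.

198.7°

Taking east as x and north as y: ship velocity = (-27.224, -27.224) km/h; patrol boat velocity = (0.000, 53.200) km/h.
Velocity of ship relative to patrol boat = (-27.224, -27.224) − (0.000, 53.200) = (-27.224, -80.424) km/h.
Bearing = atan2(-27.22, -80.42) = 198.70° clockwise from north.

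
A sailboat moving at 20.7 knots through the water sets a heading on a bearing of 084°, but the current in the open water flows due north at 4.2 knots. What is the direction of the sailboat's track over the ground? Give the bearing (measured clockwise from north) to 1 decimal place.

072.8°

Taking east as x and north as y: velocity relative to the water = (20.587, 2.164) knots; the water relative to ground = (0.000, 4.200) knots.
Velocity relative to ground = (20.587, 2.164) + (0.000, 4.200) = (20.587, 6.364) knots.
Bearing = atan2(20.59, 6.36) = 72.82° clockwise from north.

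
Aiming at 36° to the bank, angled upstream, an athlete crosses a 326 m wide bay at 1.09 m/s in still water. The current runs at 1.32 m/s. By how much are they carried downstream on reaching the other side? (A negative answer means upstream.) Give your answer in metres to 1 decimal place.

223.0 m

Perpendicular speed = 0.641 m/s; crossing time = 326 / 0.641 = 508.830 s.
Net downstream speed = 0.438 m/s.
Drift = 0.438 × 508.830 = 222.955 m (downstream).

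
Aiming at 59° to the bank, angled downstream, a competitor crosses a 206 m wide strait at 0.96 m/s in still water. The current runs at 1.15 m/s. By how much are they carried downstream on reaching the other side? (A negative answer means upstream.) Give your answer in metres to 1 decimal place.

411.7 m

Perpendicular speed = 0.823 m/s; crossing time = 206 / 0.823 = 250.340 s.
Net downstream speed = 1.644 m/s.
Drift = 1.644 × 250.340 = 411.668 m (downstream).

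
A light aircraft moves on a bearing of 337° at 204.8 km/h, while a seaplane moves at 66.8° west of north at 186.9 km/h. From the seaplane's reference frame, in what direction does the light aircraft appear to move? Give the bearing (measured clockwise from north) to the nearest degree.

039°

Taking east as x and north as y: light aircraft velocity = (-80.022, 188.519) km/h; seaplane velocity = (-171.786, 73.628) km/h.
Velocity of light aircraft relative to seaplane = (-80.022, 188.519) − (-171.786, 73.628) = (91.765, 114.892) km/h.
Bearing = atan2(91.76, 114.89) = 38.61° clockwise from north.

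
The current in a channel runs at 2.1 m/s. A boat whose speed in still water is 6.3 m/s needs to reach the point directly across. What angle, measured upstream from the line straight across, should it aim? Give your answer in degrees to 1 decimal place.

19.5°

To cancel the current, the upstream component of the boat's velocity must equal the flow: 6.3 sin θ = 2.1.
sin θ = 2.1 / 6.3 = 0.3333.
θ = arcsin(0.3333) = 19.471°.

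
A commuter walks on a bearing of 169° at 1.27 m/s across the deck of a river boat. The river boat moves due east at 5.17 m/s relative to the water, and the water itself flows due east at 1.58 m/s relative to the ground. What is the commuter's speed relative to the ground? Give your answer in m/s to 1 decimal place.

7.1 m/s

In east/north components (m/s): commuter relative to river boat = (0.242, -1.247); river boat relative to water = (5.170, 0.000); water relative to ground = (1.580, 0.000).
Sum = (6.992, -1.247) m/s.
Speed = |(6.992, -1.247)| = 7.103 m/s.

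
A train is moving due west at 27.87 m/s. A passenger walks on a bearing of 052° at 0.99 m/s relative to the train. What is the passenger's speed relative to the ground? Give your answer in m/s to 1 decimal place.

Taking east as x and north as y: train velocity = (-27.870, 0.000) m/s; passenger velocity relative to train = (0.780, 0.610) m/s.
Velocity relative to ground = (-27.870, 0.000) + (0.780, 0.610) = (-27.090, 0.610) m/s.
Speed = |(-27.090, 0.610)| = 27.097 m/s.

27.1 m/s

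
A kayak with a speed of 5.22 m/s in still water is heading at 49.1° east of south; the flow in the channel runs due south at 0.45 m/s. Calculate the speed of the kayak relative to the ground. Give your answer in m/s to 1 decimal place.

5.5 m/s

Taking east as x and north as y: velocity relative to the water = (3.946, -3.418) m/s; the water relative to ground = (0.000, -0.450) m/s.
Velocity relative to ground = (3.946, -3.418) + (0.000, -0.450) = (3.946, -3.868) m/s.
Speed = |(3.946, -3.868)| = 5.525 m/s.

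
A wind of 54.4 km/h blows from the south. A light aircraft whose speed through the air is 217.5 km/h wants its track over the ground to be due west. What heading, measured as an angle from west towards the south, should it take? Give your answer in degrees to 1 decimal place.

The wind pushes perpendicular to the desired track; the heading must have a component into the wind equal to 54.4 km/h: 217.5 sin θ = 54.4.
sin θ = 0.2501, so θ = 14.484°.

14.5°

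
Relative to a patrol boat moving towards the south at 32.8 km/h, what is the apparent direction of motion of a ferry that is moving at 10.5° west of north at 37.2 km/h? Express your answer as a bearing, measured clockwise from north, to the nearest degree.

Taking east as x and north as y: ferry velocity = (-6.779, 36.577) km/h; patrol boat velocity = (0.000, -32.800) km/h.
Velocity of ferry relative to patrol boat = (-6.779, 36.577) − (0.000, -32.800) = (-6.779, 69.377) km/h.
Bearing = atan2(-6.78, 69.38) = 354.42° clockwise from north.

354°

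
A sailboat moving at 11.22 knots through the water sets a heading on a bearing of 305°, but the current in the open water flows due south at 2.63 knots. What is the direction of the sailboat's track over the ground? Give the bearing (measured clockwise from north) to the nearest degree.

Taking east as x and north as y: velocity relative to the water = (-9.191, 6.436) knots; the water relative to ground = (0.000, -2.630) knots.
Velocity relative to ground = (-9.191, 6.436) + (0.000, -2.630) = (-9.191, 3.806) knots.
Bearing = atan2(-9.19, 3.81) = 292.49° clockwise from north.

292°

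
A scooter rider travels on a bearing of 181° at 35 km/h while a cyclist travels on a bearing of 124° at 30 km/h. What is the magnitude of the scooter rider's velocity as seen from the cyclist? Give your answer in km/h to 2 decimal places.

Taking east as x and north as y: scooter rider velocity = (-0.611, -34.995) km/h; cyclist velocity = (24.871, -16.776) km/h.
Velocity of scooter rider relative to cyclist = (-0.611, -34.995) − (24.871, -16.776) = (-25.482, -18.219) km/h.
Magnitude = |(-25.482, -18.219)| = 31.325 km/h.

31.33 km/h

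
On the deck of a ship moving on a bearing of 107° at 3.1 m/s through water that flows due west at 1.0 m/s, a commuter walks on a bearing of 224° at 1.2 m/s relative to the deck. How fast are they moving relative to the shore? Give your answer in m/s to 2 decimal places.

2.10 m/s

In east/north components (m/s): commuter relative to ship = (-0.834, -0.863); ship relative to water = (2.965, -0.906); water relative to ground = (-1.000, 0.000).
Sum = (1.131, -1.770) m/s.
Speed = |(1.131, -1.770)| = 2.100 m/s.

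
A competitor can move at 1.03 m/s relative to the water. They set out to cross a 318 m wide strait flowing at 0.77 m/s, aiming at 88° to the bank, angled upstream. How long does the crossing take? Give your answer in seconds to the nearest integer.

309 s

The component of the competitor's velocity perpendicular to the bank is 1.03 × sin 88° = 1.029 m/s.
The flow acts along the bank and has no component across it.
Time = 318 / 1.029 = 308.926 s.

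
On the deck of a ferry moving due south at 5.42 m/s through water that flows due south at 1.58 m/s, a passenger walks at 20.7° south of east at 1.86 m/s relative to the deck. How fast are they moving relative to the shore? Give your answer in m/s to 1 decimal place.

In east/north components (m/s): passenger relative to ferry = (1.740, -0.657); ferry relative to water = (0.000, -5.420); water relative to ground = (0.000, -1.580).
Sum = (1.740, -7.657) m/s.
Speed = |(1.740, -7.657)| = 7.853 m/s.

7.9 m/s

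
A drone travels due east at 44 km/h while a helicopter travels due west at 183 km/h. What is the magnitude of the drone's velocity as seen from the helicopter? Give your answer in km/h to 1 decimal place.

227.0 km/h

Taking east as x and north as y: drone velocity = (44.000, 0.000) km/h; helicopter velocity = (-183.000, 0.000) km/h.
Velocity of drone relative to helicopter = (44.000, 0.000) − (-183.000, 0.000) = (227.000, 0.000) km/h.
Magnitude = |(227.000, 0.000)| = 227.000 km/h.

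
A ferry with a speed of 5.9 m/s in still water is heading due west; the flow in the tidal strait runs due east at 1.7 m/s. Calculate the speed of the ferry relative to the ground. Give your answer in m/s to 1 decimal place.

Taking east as x and north as y: velocity relative to the water = (-5.900, 0.000) m/s; the water relative to ground = (1.700, 0.000) m/s.
Velocity relative to ground = (-5.900, 0.000) + (1.700, 0.000) = (-4.200, 0.000) m/s.
Speed = |(-4.200, 0.000)| = 4.200 m/s.

4.2 m/s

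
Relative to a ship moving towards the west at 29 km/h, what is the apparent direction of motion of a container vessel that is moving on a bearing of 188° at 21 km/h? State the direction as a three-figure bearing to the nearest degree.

129°

Taking east as x and north as y: container vessel velocity = (-2.923, -20.796) km/h; ship velocity = (-29.000, 0.000) km/h.
Velocity of container vessel relative to ship = (-2.923, -20.796) − (-29.000, 0.000) = (26.077, -20.796) km/h.
Bearing = atan2(26.08, -20.80) = 128.57° clockwise from north.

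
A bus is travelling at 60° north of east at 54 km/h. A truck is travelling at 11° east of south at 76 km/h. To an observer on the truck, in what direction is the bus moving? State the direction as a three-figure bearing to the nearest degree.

006°

Taking east as x and north as y: bus velocity = (27.000, 46.765) km/h; truck velocity = (14.501, -74.604) km/h.
Velocity of bus relative to truck = (27.000, 46.765) − (14.501, -74.604) = (12.499, 121.369) km/h.
Bearing = atan2(12.50, 121.37) = 5.88° clockwise from north.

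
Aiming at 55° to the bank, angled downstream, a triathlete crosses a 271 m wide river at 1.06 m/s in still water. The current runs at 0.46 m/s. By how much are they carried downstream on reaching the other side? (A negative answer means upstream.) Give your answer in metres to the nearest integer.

333 m

Perpendicular speed = 0.868 m/s; crossing time = 271 / 0.868 = 312.104 s.
Net downstream speed = 1.068 m/s.
Drift = 1.068 × 312.104 = 333.324 m (downstream).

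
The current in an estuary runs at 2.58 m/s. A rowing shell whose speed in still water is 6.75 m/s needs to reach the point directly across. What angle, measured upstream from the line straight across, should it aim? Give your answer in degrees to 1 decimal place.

To cancel the current, the upstream component of the rowing shell's velocity must equal the flow: 6.75 sin θ = 2.58.
sin θ = 2.58 / 6.75 = 0.3822.
θ = arcsin(0.3822) = 22.471°.

22.5°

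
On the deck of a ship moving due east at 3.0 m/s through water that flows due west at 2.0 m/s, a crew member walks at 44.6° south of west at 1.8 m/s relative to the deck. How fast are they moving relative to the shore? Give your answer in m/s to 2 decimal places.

1.29 m/s

In east/north components (m/s): crew member relative to ship = (-1.282, -1.264); ship relative to water = (3.000, 0.000); water relative to ground = (-2.000, 0.000).
Sum = (-0.282, -1.264) m/s.
Speed = |(-0.282, -1.264)| = 1.295 m/s.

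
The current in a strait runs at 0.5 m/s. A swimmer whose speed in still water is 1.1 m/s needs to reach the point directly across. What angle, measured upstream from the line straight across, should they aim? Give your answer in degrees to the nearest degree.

To cancel the current, the upstream component of the swimmer's velocity must equal the flow: 1.1 sin θ = 0.5.
sin θ = 0.5 / 1.1 = 0.4545.
θ = arcsin(0.4545) = 27.036°.

27°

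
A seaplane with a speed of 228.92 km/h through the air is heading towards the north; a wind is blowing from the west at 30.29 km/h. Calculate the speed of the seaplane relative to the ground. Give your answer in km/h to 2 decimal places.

Taking east as x and north as y: velocity relative to the air = (0.000, 228.920) km/h; the air relative to ground = (30.290, 0.000) km/h.
Velocity relative to ground = (0.000, 228.920) + (30.290, 0.000) = (30.290, 228.920) km/h.
Speed = |(30.290, 228.920)| = 230.915 km/h.

230.92 km/h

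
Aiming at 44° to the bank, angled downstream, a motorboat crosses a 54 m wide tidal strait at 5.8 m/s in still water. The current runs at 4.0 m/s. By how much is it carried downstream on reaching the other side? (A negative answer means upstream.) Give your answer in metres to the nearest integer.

Perpendicular speed = 4.029 m/s; crossing time = 54 / 4.029 = 13.403 s.
Net downstream speed = 8.172 m/s.
Drift = 8.172 × 13.403 = 109.530 m (downstream).

110 m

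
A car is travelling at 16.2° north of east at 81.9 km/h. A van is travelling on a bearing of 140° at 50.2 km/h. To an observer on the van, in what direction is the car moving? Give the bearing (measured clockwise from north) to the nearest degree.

037°

Taking east as x and north as y: car velocity = (78.648, 22.849) km/h; van velocity = (32.268, -38.455) km/h.
Velocity of car relative to van = (78.648, 22.849) − (32.268, -38.455) = (46.380, 61.305) km/h.
Bearing = atan2(46.38, 61.30) = 37.11° clockwise from north.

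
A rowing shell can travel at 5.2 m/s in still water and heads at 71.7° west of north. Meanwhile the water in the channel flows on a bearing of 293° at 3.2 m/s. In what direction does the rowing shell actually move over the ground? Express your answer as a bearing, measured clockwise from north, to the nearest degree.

290°

Taking east as x and north as y: velocity relative to the water = (-4.937, 1.633) m/s; the water relative to ground = (-2.946, 1.250) m/s.
Velocity relative to ground = (-4.937, 1.633) + (-2.946, 1.250) = (-7.883, 2.883) m/s.
Bearing = atan2(-7.88, 2.88) = 290.09° clockwise from north.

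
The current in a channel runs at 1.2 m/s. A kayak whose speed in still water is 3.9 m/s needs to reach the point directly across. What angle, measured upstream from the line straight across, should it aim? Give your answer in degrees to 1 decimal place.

17.9°

To cancel the current, the upstream component of the kayak's velocity must equal the flow: 3.9 sin θ = 1.2.
sin θ = 1.2 / 3.9 = 0.3077.
θ = arcsin(0.3077) = 17.920°.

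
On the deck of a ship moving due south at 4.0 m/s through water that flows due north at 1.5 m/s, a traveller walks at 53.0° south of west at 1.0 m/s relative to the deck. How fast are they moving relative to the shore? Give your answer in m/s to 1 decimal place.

In east/north components (m/s): traveller relative to ship = (-0.602, -0.799); ship relative to water = (0.000, -4.000); water relative to ground = (0.000, 1.500).
Sum = (-0.602, -3.299) m/s.
Speed = |(-0.602, -3.299)| = 3.353 m/s.

3.4 m/s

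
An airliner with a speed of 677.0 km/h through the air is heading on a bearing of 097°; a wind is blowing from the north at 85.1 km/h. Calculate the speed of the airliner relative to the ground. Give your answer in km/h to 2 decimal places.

692.54 km/h

Taking east as x and north as y: velocity relative to the air = (671.954, -82.506) km/h; the air relative to ground = (0.000, -85.100) km/h.
Velocity relative to ground = (671.954, -82.506) + (0.000, -85.100) = (671.954, -167.606) km/h.
Speed = |(671.954, -167.606)| = 692.541 km/h.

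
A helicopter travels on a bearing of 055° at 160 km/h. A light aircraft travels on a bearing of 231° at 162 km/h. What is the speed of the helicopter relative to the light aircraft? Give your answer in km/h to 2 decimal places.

321.80 km/h

Taking east as x and north as y: helicopter velocity = (131.064, 91.772) km/h; light aircraft velocity = (-125.898, -101.950) km/h.
Velocity of helicopter relative to light aircraft = (131.064, 91.772) − (-125.898, -101.950) = (256.962, 193.722) km/h.
Magnitude = |(256.962, 193.722)| = 321.804 km/h.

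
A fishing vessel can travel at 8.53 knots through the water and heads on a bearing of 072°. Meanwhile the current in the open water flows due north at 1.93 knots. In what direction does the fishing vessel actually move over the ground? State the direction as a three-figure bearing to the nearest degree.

Taking east as x and north as y: velocity relative to the water = (8.113, 2.636) knots; the water relative to ground = (0.000, 1.930) knots.
Velocity relative to ground = (8.113, 2.636) + (0.000, 1.930) = (8.113, 4.566) knots.
Bearing = atan2(8.11, 4.57) = 60.63° clockwise from north.

061°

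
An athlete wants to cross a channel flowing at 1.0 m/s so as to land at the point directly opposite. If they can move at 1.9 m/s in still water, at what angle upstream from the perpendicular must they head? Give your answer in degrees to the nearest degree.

To cancel the current, the upstream component of the athlete's velocity must equal the flow: 1.9 sin θ = 1.0.
sin θ = 1.0 / 1.9 = 0.5263.
θ = arcsin(0.5263) = 31.757°.

32°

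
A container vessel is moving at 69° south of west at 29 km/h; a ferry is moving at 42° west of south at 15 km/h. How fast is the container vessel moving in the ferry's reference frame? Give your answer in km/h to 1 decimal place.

15.9 km/h

Taking east as x and north as y: container vessel velocity = (-10.393, -27.074) km/h; ferry velocity = (-10.037, -11.147) km/h.
Velocity of container vessel relative to ferry = (-10.393, -27.074) − (-10.037, -11.147) = (-0.356, -15.927) km/h.
Magnitude = |(-0.356, -15.927)| = 15.931 km/h.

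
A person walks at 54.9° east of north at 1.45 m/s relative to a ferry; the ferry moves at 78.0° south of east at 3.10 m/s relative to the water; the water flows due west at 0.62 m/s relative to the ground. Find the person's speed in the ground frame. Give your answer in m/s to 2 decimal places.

2.51 m/s

In east/north components (m/s): person relative to ferry = (1.186, 0.834); ferry relative to water = (0.645, -3.032); water relative to ground = (-0.620, 0.000).
Sum = (1.211, -2.198) m/s.
Speed = |(1.211, -2.198)| = 2.510 m/s.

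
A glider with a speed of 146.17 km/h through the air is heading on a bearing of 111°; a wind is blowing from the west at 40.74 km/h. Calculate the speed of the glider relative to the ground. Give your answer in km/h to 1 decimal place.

Taking east as x and north as y: velocity relative to the air = (136.461, -52.383) km/h; the air relative to ground = (40.740, 0.000) km/h.
Velocity relative to ground = (136.461, -52.383) + (40.740, 0.000) = (177.201, -52.383) km/h.
Speed = |(177.201, -52.383)| = 184.782 km/h.

184.8 km/h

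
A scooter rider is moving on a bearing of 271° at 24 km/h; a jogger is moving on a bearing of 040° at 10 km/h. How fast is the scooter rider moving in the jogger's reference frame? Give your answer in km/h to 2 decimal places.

31.27 km/h

Taking east as x and north as y: scooter rider velocity = (-23.996, 0.419) km/h; jogger velocity = (6.428, 7.660) km/h.
Velocity of scooter rider relative to jogger = (-23.996, 0.419) − (6.428, 7.660) = (-30.424, -7.242) km/h.
Magnitude = |(-30.424, -7.242)| = 31.274 km/h.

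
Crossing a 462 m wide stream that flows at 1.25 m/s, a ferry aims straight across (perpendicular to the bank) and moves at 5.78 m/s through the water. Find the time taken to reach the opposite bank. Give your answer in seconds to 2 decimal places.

The component of the ferry's velocity perpendicular to the bank is 5.78 m/s.
Only the cross-stream component determines the crossing time; the current contributes nothing perpendicular to the bank.
Time = 462 / 5.780 = 79.931 s.

79.93 s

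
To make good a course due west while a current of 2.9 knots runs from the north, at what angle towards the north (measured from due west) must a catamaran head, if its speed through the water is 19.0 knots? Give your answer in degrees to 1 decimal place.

The current pushes perpendicular to the desired track; the heading must have a component into the current equal to 2.9 knots: 19.0 sin θ = 2.9.
sin θ = 0.1526, so θ = 8.779°.

8.8°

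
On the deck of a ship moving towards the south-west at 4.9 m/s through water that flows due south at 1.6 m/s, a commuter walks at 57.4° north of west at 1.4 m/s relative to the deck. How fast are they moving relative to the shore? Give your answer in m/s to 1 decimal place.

5.7 m/s

In east/north components (m/s): commuter relative to ship = (-0.754, 1.179); ship relative to water = (-3.465, -3.465); water relative to ground = (0.000, -1.600).
Sum = (-4.219, -3.885) m/s.
Speed = |(-4.219, -3.885)| = 5.736 m/s.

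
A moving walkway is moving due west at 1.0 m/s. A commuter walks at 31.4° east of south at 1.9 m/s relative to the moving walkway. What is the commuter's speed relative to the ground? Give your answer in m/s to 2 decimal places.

Taking east as x and north as y: moving walkway velocity = (-1.000, 0.000) m/s; commuter velocity relative to moving walkway = (0.990, -1.622) m/s.
Velocity relative to ground = (-1.000, 0.000) + (0.990, -1.622) = (-0.010, -1.622) m/s.
Speed = |(-0.010, -1.622)| = 1.622 m/s.

1.62 m/s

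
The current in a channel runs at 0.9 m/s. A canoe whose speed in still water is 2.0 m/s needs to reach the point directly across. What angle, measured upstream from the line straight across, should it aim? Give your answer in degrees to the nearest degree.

27°

To cancel the current, the upstream component of the canoe's velocity must equal the flow: 2.0 sin θ = 0.9.
sin θ = 0.9 / 2.0 = 0.4500.
θ = arcsin(0.4500) = 26.744°.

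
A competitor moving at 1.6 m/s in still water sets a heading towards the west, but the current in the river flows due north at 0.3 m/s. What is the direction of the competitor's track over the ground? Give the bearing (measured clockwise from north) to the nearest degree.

281°

Taking east as x and north as y: velocity relative to the water = (-1.600, 0.000) m/s; the water relative to ground = (0.000, 0.300) m/s.
Velocity relative to ground = (-1.600, 0.000) + (0.000, 0.300) = (-1.600, 0.300) m/s.
Bearing = atan2(-1.60, 0.30) = 280.62° clockwise from north.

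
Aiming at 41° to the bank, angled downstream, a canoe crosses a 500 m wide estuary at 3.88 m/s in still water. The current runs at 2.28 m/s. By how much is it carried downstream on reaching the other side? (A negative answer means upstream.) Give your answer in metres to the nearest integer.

Perpendicular speed = 2.546 m/s; crossing time = 500 / 2.546 = 196.424 s.
Net downstream speed = 5.208 m/s.
Drift = 5.208 × 196.424 = 1023.032 m (downstream).

1023 m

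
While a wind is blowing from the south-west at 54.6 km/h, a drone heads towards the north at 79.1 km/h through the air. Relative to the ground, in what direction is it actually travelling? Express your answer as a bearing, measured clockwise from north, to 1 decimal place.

Taking east as x and north as y: velocity relative to the air = (0.000, 79.100) km/h; the air relative to ground = (38.608, 38.608) km/h.
Velocity relative to ground = (0.000, 79.100) + (38.608, 38.608) = (38.608, 117.708) km/h.
Bearing = atan2(38.61, 117.71) = 18.16° clockwise from north.

018.2°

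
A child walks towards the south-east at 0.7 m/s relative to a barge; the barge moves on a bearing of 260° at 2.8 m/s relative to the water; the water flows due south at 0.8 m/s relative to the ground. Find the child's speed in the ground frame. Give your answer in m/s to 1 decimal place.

2.9 m/s

In east/north components (m/s): child relative to barge = (0.495, -0.495); barge relative to water = (-2.757, -0.486); water relative to ground = (0.000, -0.800).
Sum = (-2.262, -1.781) m/s.
Speed = |(-2.262, -1.781)| = 2.879 m/s.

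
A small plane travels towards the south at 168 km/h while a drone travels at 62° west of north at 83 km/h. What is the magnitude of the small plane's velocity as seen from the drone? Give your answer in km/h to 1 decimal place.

219.6 km/h

Taking east as x and north as y: small plane velocity = (0.000, -168.000) km/h; drone velocity = (-73.285, 38.966) km/h.
Velocity of small plane relative to drone = (0.000, -168.000) − (-73.285, 38.966) = (73.285, -206.966) km/h.
Magnitude = |(73.285, -206.966)| = 219.558 km/h.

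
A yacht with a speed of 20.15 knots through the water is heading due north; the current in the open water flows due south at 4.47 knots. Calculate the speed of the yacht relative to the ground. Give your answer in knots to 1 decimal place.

15.7 knots

Taking east as x and north as y: velocity relative to the water = (0.000, 20.150) knots; the water relative to ground = (0.000, -4.470) knots.
Velocity relative to ground = (0.000, 20.150) + (0.000, -4.470) = (0.000, 15.680) knots.
Speed = |(0.000, 15.680)| = 15.680 knots.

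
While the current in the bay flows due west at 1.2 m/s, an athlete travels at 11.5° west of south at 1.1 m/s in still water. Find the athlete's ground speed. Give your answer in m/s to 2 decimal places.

Taking east as x and north as y: velocity relative to the water = (-0.219, -1.078) m/s; the water relative to ground = (-1.200, 0.000) m/s.
Velocity relative to ground = (-0.219, -1.078) + (-1.200, 0.000) = (-1.419, -1.078) m/s.
Speed = |(-1.419, -1.078)| = 1.782 m/s.

1.78 m/s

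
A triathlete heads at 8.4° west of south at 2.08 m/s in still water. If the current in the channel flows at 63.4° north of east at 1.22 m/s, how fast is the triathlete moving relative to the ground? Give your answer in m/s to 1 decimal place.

1.0 m/s

Taking east as x and north as y: velocity relative to the water = (-0.304, -2.058) m/s; the water relative to ground = (0.546, 1.091) m/s.
Velocity relative to ground = (-0.304, -2.058) + (0.546, 1.091) = (0.242, -0.967) m/s.
Speed = |(0.242, -0.967)| = 0.997 m/s.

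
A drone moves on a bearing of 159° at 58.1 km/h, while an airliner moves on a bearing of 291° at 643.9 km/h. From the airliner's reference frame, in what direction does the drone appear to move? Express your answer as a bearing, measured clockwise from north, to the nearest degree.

115°

Taking east as x and north as y: drone velocity = (20.821, -54.241) km/h; airliner velocity = (-601.132, 230.753) km/h.
Velocity of drone relative to airliner = (20.821, -54.241) − (-601.132, 230.753) = (621.954, -284.994) km/h.
Bearing = atan2(621.95, -284.99) = 114.62° clockwise from north.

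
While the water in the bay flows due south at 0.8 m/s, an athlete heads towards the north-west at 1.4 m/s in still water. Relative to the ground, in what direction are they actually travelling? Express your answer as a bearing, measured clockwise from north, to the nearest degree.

281°

Taking east as x and north as y: velocity relative to the water = (-0.990, 0.990) m/s; the water relative to ground = (0.000, -0.800) m/s.
Velocity relative to ground = (-0.990, 0.990) + (0.000, -0.800) = (-0.990, 0.190) m/s.
Bearing = atan2(-0.99, 0.19) = 280.86° clockwise from north.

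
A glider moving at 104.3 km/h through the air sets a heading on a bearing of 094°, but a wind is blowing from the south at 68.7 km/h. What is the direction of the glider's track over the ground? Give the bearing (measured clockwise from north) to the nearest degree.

059°

Taking east as x and north as y: velocity relative to the air = (104.046, -7.276) km/h; the air relative to ground = (0.000, 68.700) km/h.
Velocity relative to ground = (104.046, -7.276) + (0.000, 68.700) = (104.046, 61.424) km/h.
Bearing = atan2(104.05, 61.42) = 59.44° clockwise from north.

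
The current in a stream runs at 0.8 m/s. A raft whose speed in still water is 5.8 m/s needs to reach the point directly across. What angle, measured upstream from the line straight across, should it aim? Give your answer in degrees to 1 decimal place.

7.9°

To cancel the current, the upstream component of the raft's velocity must equal the flow: 5.8 sin θ = 0.8.
sin θ = 0.8 / 5.8 = 0.1379.
θ = arcsin(0.1379) = 7.928°.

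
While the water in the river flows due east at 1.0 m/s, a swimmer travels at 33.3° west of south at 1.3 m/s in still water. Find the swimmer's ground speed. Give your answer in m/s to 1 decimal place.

1.1 m/s

Taking east as x and north as y: velocity relative to the water = (-0.714, -1.087) m/s; the water relative to ground = (1.000, 0.000) m/s.
Velocity relative to ground = (-0.714, -1.087) + (1.000, 0.000) = (0.286, -1.087) m/s.
Speed = |(0.286, -1.087)| = 1.124 m/s.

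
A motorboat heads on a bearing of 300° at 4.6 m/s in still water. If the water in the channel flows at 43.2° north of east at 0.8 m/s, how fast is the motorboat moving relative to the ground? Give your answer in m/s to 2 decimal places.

4.44 m/s

Taking east as x and north as y: velocity relative to the water = (-3.984, 2.300) m/s; the water relative to ground = (0.583, 0.548) m/s.
Velocity relative to ground = (-3.984, 2.300) + (0.583, 0.548) = (-3.401, 2.848) m/s.
Speed = |(-3.401, 2.848)| = 4.435 m/s.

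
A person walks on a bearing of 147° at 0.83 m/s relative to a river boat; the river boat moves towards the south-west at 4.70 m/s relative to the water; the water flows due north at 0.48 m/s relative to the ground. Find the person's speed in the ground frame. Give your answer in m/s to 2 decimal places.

4.56 m/s

In east/north components (m/s): person relative to river boat = (0.452, -0.696); river boat relative to water = (-3.323, -3.323); water relative to ground = (0.000, 0.480).
Sum = (-2.871, -3.539) m/s.
Speed = |(-2.871, -3.539)| = 4.558 m/s.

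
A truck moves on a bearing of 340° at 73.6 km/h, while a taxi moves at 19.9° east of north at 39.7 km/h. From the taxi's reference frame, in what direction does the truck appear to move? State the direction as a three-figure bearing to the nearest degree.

Taking east as x and north as y: truck velocity = (-25.173, 69.161) km/h; taxi velocity = (13.513, 37.329) km/h.
Velocity of truck relative to taxi = (-25.173, 69.161) − (13.513, 37.329) = (-38.686, 31.832) km/h.
Bearing = atan2(-38.69, 31.83) = 309.45° clockwise from north.

309°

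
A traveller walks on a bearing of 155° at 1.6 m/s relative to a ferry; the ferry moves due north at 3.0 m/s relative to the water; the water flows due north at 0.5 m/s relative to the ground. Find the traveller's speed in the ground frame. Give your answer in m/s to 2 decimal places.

2.16 m/s

In east/north components (m/s): traveller relative to ferry = (0.676, -1.450); ferry relative to water = (0.000, 3.000); water relative to ground = (0.000, 0.500).
Sum = (0.676, 2.050) m/s.
Speed = |(0.676, 2.050)| = 2.159 m/s.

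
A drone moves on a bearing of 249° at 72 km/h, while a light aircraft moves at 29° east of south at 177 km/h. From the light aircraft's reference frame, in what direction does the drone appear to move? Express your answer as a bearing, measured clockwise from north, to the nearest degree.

Taking east as x and north as y: drone velocity = (-67.218, -25.802) km/h; light aircraft velocity = (85.811, -154.808) km/h.
Velocity of drone relative to light aircraft = (-67.218, -25.802) − (85.811, -154.808) = (-153.029, 129.005) km/h.
Bearing = atan2(-153.03, 129.01) = 310.13° clockwise from north.

310°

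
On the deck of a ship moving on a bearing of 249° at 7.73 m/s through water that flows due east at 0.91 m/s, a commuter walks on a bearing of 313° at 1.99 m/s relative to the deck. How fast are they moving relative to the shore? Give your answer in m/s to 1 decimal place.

In east/north components (m/s): commuter relative to ship = (-1.455, 1.357); ship relative to water = (-7.217, -2.770); water relative to ground = (0.910, 0.000).
Sum = (-7.762, -1.413) m/s.
Speed = |(-7.762, -1.413)| = 7.890 m/s.

7.9 m/s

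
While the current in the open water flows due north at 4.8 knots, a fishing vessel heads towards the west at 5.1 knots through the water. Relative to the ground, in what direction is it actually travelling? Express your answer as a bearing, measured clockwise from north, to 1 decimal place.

313.3°

Taking east as x and north as y: velocity relative to the water = (-5.100, 0.000) knots; the water relative to ground = (0.000, 4.800) knots.
Velocity relative to ground = (-5.100, 0.000) + (0.000, 4.800) = (-5.100, 4.800) knots.
Bearing = atan2(-5.10, 4.80) = 313.26° clockwise from north.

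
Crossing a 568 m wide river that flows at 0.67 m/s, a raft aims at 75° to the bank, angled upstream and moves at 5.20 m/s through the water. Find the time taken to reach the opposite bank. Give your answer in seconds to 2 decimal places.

The component of the raft's velocity perpendicular to the bank is 5.20 × sin 75° = 5.023 m/s.
The current is parallel to the bank, so it does not affect the crossing time.
Time = 568 / 5.023 = 113.084 s.

113.08 s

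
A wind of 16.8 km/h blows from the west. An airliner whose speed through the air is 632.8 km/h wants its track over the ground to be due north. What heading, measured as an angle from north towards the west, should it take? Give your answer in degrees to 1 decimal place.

The wind pushes perpendicular to the desired track; the heading must have a component into the wind equal to 16.8 km/h: 632.8 sin θ = 16.8.
sin θ = 0.0265, so θ = 1.521°.

1.5°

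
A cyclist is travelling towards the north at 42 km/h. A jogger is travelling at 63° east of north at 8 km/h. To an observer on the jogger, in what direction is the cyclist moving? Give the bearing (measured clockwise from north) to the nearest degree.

Taking east as x and north as y: cyclist velocity = (0.000, 42.000) km/h; jogger velocity = (7.128, 3.632) km/h.
Velocity of cyclist relative to jogger = (0.000, 42.000) − (7.128, 3.632) = (-7.128, 38.368) km/h.
Bearing = atan2(-7.13, 38.37) = 349.48° clockwise from north.

349°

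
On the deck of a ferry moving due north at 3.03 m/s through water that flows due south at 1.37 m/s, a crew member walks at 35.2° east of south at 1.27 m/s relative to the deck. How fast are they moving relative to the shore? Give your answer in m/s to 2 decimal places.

0.96 m/s

In east/north components (m/s): crew member relative to ferry = (0.732, -1.038); ferry relative to water = (0.000, 3.030); water relative to ground = (0.000, -1.370).
Sum = (0.732, 0.622) m/s.
Speed = |(0.732, 0.622)| = 0.961 m/s.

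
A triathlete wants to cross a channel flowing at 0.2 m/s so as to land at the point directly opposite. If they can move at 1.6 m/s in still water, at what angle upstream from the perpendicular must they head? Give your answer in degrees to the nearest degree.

7°

To cancel the current, the upstream component of the triathlete's velocity must equal the flow: 1.6 sin θ = 0.2.
sin θ = 0.2 / 1.6 = 0.1250.
θ = arcsin(0.1250) = 7.181°.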